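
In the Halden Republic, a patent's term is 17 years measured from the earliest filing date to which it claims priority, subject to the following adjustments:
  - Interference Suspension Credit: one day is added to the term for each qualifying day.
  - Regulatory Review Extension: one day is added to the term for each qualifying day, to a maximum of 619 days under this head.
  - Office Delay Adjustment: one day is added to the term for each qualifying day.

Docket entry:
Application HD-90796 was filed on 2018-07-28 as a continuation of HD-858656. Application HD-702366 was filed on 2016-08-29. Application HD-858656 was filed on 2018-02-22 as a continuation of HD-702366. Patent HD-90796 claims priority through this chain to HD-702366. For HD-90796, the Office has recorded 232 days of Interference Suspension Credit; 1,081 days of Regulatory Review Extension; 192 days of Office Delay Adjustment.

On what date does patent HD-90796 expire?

Earliest priority filing: 29 August 2016.
Base term: 29 August 2016 + 17 years → 29 August 2033.
Interference Suspension Credit: +232 days → 18 April 2034.
Regulatory Review Extension: 1081 days claimed exceeds the 619-day cap, so +619 days → 28 December 2035.
Office Delay Adjustment: +192 days → 7 July 2036.

July 7, 2036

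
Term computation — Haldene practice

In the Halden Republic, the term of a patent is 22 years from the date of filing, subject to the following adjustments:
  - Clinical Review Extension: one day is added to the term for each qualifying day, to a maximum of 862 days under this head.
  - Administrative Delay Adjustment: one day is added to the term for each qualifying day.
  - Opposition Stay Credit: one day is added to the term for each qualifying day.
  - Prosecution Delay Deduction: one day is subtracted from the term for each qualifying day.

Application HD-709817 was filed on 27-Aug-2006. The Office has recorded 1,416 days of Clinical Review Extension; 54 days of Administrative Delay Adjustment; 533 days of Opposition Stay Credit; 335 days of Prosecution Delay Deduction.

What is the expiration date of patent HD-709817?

2031-09-15

Base term: filing date + 22 years → 27 August 2028.
Clinical Review Extension: 1416 days claimed exceeds the 862-day cap, so +862 days → 6 January 2031.
Administrative Delay Adjustment: +54 days → 1 March 2031.
Opposition Stay Credit: +533 days → 15 August 2032.
Prosecution Delay Deduction: −335 days → 15 September 2031.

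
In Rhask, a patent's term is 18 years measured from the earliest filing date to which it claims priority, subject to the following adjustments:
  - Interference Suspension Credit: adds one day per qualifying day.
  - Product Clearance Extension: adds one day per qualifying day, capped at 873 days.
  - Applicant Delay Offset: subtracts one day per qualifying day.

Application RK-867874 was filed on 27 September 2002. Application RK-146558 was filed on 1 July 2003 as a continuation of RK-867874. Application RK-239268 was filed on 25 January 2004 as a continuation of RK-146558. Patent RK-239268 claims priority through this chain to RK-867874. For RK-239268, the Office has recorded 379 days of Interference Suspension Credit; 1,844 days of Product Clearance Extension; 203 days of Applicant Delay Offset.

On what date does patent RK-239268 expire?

Earliest priority filing: 27 September 2002.
Base term: 27 September 2002 + 18 years → 27 September 2020.
Interference Suspension Credit: +379 days → 11 October 2021.
Product Clearance Extension: 1844 days claimed exceeds the 873-day cap, so +873 days → 2 March 2024.
Applicant Delay Offset: −203 days → 12 August 2023.

2023-08-12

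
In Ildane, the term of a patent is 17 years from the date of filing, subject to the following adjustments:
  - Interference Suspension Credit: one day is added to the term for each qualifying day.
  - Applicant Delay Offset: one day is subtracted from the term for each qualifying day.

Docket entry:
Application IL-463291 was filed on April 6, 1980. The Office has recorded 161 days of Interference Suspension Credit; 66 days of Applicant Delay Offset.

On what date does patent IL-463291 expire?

Base term: filing date + 17 years → 6 April 1997.
Interference Suspension Credit: +161 days → 14 September 1997.
Applicant Delay Offset: −66 days → 10 July 1997.

1997-07-10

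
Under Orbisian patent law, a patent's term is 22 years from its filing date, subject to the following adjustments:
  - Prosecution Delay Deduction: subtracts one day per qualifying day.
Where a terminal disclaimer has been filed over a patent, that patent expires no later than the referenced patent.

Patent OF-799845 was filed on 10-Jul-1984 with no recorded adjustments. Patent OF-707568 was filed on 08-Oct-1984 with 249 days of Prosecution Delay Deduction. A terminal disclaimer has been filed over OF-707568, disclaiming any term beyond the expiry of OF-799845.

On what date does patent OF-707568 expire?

February 1, 2006

Natural term of OF-707568:
  Base: filing + 22 years → 8 October 2006.
  Prosecution Delay Deduction: −249 days → 1 February 2006.
Expiry of referenced patent OF-799845:
  Base: filing + 22 years → 10 July 2006.
Terminal disclaimer: OF-707568 expires on the earlier of 1 February 2006 and 10 July 2006.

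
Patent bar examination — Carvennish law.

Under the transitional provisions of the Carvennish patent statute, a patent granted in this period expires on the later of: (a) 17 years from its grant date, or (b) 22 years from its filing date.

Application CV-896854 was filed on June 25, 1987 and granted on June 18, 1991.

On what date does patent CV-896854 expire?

(a) grant + 17 years → 18 June 2008.
(b) filing + 22 years → 25 June 2009.
Later of the two: 25 June 2009.

2009-06-25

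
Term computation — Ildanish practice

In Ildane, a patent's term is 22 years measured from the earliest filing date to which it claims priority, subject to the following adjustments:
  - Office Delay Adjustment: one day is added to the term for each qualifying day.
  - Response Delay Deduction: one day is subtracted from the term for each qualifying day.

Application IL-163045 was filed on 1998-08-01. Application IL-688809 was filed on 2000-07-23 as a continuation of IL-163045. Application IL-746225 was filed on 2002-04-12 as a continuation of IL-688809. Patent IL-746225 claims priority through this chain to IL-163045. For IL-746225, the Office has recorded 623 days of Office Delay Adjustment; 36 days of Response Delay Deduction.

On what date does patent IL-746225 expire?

March 11, 2022

Earliest priority filing: 1 August 1998.
Base term: 1 August 1998 + 22 years → 1 August 2020.
Office Delay Adjustment: +623 days → 16 April 2022.
Response Delay Deduction: −36 days → 11 March 2022.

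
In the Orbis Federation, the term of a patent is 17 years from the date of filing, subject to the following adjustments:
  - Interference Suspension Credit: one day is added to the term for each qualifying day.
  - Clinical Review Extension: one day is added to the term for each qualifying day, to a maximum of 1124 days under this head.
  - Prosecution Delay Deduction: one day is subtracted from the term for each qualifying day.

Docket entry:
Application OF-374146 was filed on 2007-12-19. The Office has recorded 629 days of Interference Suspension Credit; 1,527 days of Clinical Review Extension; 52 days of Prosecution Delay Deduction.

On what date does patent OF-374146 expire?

2029-08-16

Base term: filing date + 17 years → 19 December 2024.
Interference Suspension Credit: +629 days → 9 September 2026.
Clinical Review Extension: 1527 days claimed exceeds the 1124-day cap, so +1124 days → 7 October 2029.
Prosecution Delay Deduction: −52 days → 16 August 2029.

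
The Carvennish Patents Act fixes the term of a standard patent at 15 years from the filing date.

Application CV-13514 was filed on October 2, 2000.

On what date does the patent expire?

Filing date + 15 years → 2 October 2015.

October 2, 2015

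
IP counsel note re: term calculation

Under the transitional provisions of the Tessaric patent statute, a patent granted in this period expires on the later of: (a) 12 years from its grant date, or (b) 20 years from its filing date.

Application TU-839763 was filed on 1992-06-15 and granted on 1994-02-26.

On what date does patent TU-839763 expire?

(a) grant + 12 years → 26 February 2006.
(b) filing + 20 years → 15 June 2012.
Later of the two: 15 June 2012.

June 15, 2012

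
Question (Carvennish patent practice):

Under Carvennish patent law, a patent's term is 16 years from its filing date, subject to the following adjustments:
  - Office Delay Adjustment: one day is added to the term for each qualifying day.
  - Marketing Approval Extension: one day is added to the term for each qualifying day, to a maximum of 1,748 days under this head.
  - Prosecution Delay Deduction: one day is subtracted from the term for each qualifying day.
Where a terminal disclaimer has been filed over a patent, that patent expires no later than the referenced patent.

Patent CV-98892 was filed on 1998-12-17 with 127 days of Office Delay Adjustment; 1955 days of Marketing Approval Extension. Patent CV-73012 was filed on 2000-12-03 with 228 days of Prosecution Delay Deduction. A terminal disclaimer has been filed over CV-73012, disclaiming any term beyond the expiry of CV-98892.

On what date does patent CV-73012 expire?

Natural term of CV-73012:
  Base: filing + 16 years → 3 December 2016.
  Prosecution Delay Deduction: −228 days → 19 April 2016.
Expiry of referenced patent CV-98892:
  Base: filing + 16 years → 17 December 2014.
  Office Delay Adjustment: +127 days → 23 April 2015.
  Marketing Approval Extension: 1955 days claimed exceeds the 1748-day cap, so +1748 days → 4 February 2020.
Terminal disclaimer: CV-73012 expires on the earlier of 19 April 2016 and 4 February 2020.

2016-04-19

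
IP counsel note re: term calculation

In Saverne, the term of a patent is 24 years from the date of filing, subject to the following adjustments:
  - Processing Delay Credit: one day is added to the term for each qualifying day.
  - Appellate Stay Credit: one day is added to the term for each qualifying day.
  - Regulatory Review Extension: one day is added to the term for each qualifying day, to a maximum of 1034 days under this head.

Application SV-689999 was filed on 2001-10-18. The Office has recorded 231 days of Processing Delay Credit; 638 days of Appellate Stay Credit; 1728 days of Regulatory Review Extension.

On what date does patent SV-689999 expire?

January 3, 2031

Base term: filing date + 24 years → 18 October 2025.
Processing Delay Credit: +231 days → 6 June 2026.
Appellate Stay Credit: +638 days → 5 March 2028.
Regulatory Review Extension: 1728 days claimed exceeds the 1034-day cap, so +1034 days → 3 January 2031.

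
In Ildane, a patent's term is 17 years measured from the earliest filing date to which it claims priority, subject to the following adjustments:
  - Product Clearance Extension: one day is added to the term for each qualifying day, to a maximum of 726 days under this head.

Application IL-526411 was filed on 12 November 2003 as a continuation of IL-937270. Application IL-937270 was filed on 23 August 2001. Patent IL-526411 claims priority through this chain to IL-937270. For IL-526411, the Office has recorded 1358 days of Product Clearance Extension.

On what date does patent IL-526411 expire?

August 18, 2020

Earliest priority filing: 23 August 2001.
Base term: 23 August 2001 + 17 years → 23 August 2018.
Product Clearance Extension: 1358 days claimed exceeds the 726-day cap, so +726 days → 18 August 2020.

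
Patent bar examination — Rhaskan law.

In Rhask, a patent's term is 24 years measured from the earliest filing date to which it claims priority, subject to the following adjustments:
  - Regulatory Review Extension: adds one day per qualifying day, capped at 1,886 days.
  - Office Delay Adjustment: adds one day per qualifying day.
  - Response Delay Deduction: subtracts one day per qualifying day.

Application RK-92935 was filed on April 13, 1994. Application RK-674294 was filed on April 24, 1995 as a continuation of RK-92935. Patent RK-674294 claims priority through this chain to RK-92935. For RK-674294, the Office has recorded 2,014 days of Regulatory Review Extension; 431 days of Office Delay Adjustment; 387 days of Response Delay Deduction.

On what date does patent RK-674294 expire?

Earliest priority filing: 13 April 1994.
Base term: 13 April 1994 + 24 years → 13 April 2018.
Regulatory Review Extension: 2014 days claimed exceeds the 1886-day cap, so +1886 days → 12 June 2023.
Office Delay Adjustment: +431 days → 16 August 2024.
Response Delay Deduction: −387 days → 26 July 2023.

2023-07-26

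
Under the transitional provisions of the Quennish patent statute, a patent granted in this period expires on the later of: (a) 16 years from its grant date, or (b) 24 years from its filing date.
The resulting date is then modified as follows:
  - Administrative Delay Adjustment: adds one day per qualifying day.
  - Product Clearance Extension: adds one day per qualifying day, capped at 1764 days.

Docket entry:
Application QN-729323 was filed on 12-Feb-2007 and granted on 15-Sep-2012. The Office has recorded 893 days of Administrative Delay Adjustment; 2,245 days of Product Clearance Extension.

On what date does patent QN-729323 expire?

May 23, 2038

(a) grant + 16 years → 15 September 2028.
(b) filing + 24 years → 12 February 2031.
Later of the two: 12 February 2031.
Administrative Delay Adjustment: +893 days → 24 July 2033.
Product Clearance Extension: 2245 days claimed exceeds the 1764-day cap, so +1764 days → 23 May 2038.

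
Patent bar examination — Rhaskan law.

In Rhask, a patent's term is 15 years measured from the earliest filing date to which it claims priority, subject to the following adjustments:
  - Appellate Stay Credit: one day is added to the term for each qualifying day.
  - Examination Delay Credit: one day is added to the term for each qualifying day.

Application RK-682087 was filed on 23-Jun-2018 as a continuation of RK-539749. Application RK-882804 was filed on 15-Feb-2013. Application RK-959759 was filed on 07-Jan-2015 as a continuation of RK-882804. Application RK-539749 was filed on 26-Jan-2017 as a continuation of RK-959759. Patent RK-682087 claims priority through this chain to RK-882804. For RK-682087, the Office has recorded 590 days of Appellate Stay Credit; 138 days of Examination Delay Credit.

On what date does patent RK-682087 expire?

Earliest priority filing: 15 February 2013.
Base term: 15 February 2013 + 15 years → 15 February 2028.
Appellate Stay Credit: +590 days → 27 September 2029.
Examination Delay Credit: +138 days → 12 February 2030.

2030-02-12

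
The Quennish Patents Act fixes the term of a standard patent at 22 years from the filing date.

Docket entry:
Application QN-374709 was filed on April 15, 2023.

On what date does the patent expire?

April 15, 2045

Filing date + 22 years → 15 April 2045.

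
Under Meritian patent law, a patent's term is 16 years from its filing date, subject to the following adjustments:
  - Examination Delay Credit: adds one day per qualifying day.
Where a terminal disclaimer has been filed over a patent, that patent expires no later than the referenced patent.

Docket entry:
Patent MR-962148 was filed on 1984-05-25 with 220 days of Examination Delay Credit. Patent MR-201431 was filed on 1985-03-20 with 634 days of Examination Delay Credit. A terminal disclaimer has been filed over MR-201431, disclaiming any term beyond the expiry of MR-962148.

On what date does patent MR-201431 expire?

Natural term of MR-201431:
  Base: filing + 16 years → 20 March 2001.
  Examination Delay Credit: +634 days → 14 December 2002.
Expiry of referenced patent MR-962148:
  Base: filing + 16 years → 25 May 2000.
  Examination Delay Credit: +220 days → 31 December 2000.
Terminal disclaimer: MR-201431 expires on the earlier of 14 December 2002 and 31 December 2000.

2000-12-31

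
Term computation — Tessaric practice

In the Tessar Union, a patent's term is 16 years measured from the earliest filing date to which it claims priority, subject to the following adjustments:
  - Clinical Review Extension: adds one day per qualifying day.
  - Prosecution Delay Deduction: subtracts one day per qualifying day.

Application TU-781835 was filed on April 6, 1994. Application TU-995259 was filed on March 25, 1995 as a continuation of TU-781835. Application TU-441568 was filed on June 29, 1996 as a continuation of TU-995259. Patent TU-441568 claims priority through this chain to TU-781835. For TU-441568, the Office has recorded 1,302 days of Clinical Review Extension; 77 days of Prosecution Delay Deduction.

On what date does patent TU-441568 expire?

August 13, 2013

Earliest priority filing: 6 April 1994.
Base term: 6 April 1994 + 16 years → 6 April 2010.
Clinical Review Extension: +1302 days → 29 October 2013.
Prosecution Delay Deduction: −77 days → 13 August 2013.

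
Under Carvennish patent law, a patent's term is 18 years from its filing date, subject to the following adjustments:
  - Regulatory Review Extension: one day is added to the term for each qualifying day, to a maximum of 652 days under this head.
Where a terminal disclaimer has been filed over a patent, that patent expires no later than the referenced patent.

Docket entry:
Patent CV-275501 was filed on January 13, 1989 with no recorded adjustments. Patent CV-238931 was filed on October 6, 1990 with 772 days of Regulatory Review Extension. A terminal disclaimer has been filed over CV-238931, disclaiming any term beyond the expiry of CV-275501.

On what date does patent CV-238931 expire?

Natural term of CV-238931:
  Base: filing + 18 years → 6 October 2008.
  Regulatory Review Extension: 772 days claimed exceeds the 652-day cap, so +652 days → 20 July 2010.
Expiry of referenced patent CV-275501:
  Base: filing + 18 years → 13 January 2007.
Terminal disclaimer: CV-238931 expires on the earlier of 20 July 2010 and 13 January 2007.

2007-01-13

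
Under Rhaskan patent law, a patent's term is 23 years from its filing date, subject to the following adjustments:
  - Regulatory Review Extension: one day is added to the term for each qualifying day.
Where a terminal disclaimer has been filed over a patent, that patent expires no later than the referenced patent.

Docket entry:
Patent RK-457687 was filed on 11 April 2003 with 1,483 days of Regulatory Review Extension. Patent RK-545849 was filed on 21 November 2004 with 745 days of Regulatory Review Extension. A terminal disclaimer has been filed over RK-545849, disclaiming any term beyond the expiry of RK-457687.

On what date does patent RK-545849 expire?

2029-12-05

Natural term of RK-545849:
  Base: filing + 23 years → 21 November 2027.
  Regulatory Review Extension: +745 days → 5 December 2029.
Expiry of referenced patent RK-457687:
  Base: filing + 23 years → 11 April 2026.
  Regulatory Review Extension: +1483 days → 3 May 2030.
Terminal disclaimer: RK-545849 expires on the earlier of 5 December 2029 and 3 May 2030.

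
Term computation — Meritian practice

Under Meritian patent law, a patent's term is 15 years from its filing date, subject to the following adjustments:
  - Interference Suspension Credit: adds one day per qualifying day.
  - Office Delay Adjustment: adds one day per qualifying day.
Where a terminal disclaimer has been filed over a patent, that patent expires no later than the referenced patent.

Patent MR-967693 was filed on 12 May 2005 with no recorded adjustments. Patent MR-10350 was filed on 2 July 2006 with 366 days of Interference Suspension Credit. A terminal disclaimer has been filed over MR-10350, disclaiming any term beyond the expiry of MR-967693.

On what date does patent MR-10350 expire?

Natural term of MR-10350:
  Base: filing + 15 years → 2 July 2021.
  Interference Suspension Credit: +366 days → 3 July 2022.
Expiry of referenced patent MR-967693:
  Base: filing + 15 years → 12 May 2020.
Terminal disclaimer: MR-10350 expires on the earlier of 3 July 2022 and 12 May 2020.

May 12, 2020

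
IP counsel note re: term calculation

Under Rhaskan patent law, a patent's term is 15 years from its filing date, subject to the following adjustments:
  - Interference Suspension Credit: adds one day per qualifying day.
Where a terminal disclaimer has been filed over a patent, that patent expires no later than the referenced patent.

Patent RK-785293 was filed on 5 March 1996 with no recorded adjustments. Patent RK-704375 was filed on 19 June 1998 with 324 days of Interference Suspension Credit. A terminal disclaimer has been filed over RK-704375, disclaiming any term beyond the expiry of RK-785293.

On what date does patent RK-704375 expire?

March 5, 2011

Natural term of RK-704375:
  Base: filing + 15 years → 19 June 2013.
  Interference Suspension Credit: +324 days → 9 May 2014.
Expiry of referenced patent RK-785293:
  Base: filing + 15 years → 5 March 2011.
Terminal disclaimer: RK-704375 expires on the earlier of 9 May 2014 and 5 March 2011.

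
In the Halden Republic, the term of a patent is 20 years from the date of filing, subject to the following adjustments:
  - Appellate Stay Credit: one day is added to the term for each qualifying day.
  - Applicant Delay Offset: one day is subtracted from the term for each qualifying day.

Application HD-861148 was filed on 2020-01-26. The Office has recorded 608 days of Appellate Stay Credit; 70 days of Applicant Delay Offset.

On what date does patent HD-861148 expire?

July 17, 2041

Base term: filing date + 20 years → 26 January 2040.
Appellate Stay Credit: +608 days → 25 September 2041.
Applicant Delay Offset: −70 days → 17 July 2041.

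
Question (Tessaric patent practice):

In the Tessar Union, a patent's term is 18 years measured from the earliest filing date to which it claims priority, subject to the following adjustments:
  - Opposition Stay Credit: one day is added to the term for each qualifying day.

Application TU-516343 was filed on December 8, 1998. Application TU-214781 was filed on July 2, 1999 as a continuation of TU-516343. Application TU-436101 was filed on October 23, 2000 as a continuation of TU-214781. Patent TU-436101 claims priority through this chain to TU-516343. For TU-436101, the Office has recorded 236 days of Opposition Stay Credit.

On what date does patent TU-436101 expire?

2017-08-01

Earliest priority filing: 8 December 1998.
Base term: 8 December 1998 + 18 years → 8 December 2016.
Opposition Stay Credit: +236 days → 1 August 2017.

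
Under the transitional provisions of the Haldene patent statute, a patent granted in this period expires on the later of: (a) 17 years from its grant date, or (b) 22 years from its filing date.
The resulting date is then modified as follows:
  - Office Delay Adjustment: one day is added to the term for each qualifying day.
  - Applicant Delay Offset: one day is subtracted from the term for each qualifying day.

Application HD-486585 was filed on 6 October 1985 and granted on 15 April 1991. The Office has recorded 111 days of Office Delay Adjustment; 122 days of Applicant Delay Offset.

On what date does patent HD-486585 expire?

April 4, 2008

(a) grant + 17 years → 15 April 2008.
(b) filing + 22 years → 6 October 2007.
Later of the two: 15 April 2008.
Office Delay Adjustment: +111 days → 4 August 2008.
Applicant Delay Offset: −122 days → 4 April 2008.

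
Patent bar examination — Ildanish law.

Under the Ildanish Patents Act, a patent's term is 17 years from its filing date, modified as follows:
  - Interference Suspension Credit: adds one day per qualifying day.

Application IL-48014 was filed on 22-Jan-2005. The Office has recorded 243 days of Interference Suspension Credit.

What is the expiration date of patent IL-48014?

Base term: filing date + 17 years → 22 January 2022.
Interference Suspension Credit: +243 days → 22 September 2022.

2022-09-22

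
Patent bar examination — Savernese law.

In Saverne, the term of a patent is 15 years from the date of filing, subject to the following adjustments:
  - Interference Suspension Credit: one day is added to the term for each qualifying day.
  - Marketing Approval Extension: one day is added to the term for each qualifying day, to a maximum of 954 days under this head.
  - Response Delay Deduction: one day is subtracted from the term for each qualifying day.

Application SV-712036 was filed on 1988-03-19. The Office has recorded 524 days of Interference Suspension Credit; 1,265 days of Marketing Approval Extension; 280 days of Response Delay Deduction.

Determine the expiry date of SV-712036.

Base term: filing date + 15 years → 19 March 2003.
Interference Suspension Credit: +524 days → 24 August 2004.
Marketing Approval Extension: 1265 days claimed exceeds the 954-day cap, so +954 days → 5 April 2007.
Response Delay Deduction: −280 days → 29 June 2006.

2006-06-29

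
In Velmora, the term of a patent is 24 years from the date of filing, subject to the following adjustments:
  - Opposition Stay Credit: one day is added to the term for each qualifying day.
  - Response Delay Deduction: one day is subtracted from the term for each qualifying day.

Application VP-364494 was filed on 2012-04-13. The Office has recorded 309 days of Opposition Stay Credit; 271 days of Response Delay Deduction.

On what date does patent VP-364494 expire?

May 21, 2036

Base term: filing date + 24 years → 13 April 2036.
Opposition Stay Credit: +309 days → 16 February 2037.
Response Delay Deduction: −271 days → 21 May 2036.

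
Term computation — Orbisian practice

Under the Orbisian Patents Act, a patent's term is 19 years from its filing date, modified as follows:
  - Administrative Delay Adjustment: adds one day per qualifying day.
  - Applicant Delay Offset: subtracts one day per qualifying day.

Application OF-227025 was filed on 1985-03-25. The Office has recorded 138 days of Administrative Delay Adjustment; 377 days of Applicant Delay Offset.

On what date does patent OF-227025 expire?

Base term: filing date + 19 years → 25 March 2004.
Administrative Delay Adjustment: +138 days → 10 August 2004.
Applicant Delay Offset: −377 days → 30 July 2003.

July 30, 2003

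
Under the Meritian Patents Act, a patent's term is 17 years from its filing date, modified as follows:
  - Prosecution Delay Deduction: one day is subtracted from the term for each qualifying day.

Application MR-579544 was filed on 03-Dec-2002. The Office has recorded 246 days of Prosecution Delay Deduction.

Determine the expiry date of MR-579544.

April 1, 2019

Base term: filing date + 17 years → 3 December 2019.
Prosecution Delay Deduction: −246 days → 1 April 2019.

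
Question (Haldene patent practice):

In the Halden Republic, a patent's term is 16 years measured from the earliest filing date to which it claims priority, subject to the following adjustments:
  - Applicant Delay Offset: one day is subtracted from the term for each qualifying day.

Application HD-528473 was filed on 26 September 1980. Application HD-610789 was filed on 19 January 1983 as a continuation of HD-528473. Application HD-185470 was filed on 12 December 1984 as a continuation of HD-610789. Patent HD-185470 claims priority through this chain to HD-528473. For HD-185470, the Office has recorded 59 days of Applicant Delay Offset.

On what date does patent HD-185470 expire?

July 29, 1996

Earliest priority filing: 26 September 1980.
Base term: 26 September 1980 + 16 years → 26 September 1996.
Applicant Delay Offset: −59 days → 29 July 1996.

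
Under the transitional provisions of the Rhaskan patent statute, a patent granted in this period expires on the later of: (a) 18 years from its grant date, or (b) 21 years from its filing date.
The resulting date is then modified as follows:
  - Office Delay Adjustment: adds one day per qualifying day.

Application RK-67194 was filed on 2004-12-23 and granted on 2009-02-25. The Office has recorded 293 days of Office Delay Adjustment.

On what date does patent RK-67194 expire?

(a) grant + 18 years → 25 February 2027.
(b) filing + 21 years → 23 December 2025.
Later of the two: 25 February 2027.
Office Delay Adjustment: +293 days → 15 December 2027.

2027-12-15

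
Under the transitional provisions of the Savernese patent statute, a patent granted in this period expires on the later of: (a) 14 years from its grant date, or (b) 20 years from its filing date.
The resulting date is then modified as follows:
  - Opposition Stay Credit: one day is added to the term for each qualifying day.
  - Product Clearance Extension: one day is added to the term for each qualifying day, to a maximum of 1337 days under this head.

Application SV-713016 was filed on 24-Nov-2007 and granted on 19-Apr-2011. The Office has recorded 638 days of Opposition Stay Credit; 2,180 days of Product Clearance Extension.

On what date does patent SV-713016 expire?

(a) grant + 14 years → 19 April 2025.
(b) filing + 20 years → 24 November 2027.
Later of the two: 24 November 2027.
Opposition Stay Credit: +638 days → 23 August 2029.
Product Clearance Extension: 2180 days claimed exceeds the 1337-day cap, so +1337 days → 21 April 2033.

April 21, 2033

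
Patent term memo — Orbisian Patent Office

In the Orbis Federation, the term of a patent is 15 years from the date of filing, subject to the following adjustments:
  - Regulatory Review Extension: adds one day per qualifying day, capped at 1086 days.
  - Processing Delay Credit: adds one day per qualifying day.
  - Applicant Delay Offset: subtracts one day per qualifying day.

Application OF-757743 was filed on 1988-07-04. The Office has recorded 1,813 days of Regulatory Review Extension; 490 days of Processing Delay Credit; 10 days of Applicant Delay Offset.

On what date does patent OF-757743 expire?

October 17, 2007

Base term: filing date + 15 years → 4 July 2003.
Regulatory Review Extension: 1813 days claimed exceeds the 1086-day cap, so +1086 days → 24 June 2006.
Processing Delay Credit: +490 days → 27 October 2007.
Applicant Delay Offset: −10 days → 17 October 2007.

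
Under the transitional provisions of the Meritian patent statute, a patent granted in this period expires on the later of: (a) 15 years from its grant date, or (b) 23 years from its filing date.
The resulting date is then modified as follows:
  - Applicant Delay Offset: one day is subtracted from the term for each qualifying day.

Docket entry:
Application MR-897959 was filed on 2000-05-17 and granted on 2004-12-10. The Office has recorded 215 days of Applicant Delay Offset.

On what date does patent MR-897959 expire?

October 14, 2022

(a) grant + 15 years → 10 December 2019.
(b) filing + 23 years → 17 May 2023.
Later of the two: 17 May 2023.
Applicant Delay Offset: −215 days → 14 October 2022.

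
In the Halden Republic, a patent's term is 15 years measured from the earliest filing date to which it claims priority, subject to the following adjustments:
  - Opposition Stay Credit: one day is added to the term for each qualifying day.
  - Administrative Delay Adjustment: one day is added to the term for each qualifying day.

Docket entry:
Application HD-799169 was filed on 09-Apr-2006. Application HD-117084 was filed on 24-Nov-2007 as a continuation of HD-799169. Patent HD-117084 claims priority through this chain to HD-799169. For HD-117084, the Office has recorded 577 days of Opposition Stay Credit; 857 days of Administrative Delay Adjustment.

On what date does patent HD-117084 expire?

2025-03-13

Earliest priority filing: 9 April 2006.
Base term: 9 April 2006 + 15 years → 9 April 2021.
Opposition Stay Credit: +577 days → 7 November 2022.
Administrative Delay Adjustment: +857 days → 13 March 2025.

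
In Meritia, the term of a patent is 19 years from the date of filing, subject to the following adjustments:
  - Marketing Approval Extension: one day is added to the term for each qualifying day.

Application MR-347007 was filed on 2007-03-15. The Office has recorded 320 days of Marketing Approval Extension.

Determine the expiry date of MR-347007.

Base term: filing date + 19 years → 15 March 2026.
Marketing Approval Extension: +320 days → 29 January 2027.

January 29, 2027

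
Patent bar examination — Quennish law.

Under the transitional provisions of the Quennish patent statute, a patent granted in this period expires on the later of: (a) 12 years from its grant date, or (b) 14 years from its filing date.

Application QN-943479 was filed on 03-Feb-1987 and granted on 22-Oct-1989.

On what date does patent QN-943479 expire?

(a) grant + 12 years → 22 October 2001.
(b) filing + 14 years → 3 February 2001.
Later of the two: 22 October 2001.

October 22, 2001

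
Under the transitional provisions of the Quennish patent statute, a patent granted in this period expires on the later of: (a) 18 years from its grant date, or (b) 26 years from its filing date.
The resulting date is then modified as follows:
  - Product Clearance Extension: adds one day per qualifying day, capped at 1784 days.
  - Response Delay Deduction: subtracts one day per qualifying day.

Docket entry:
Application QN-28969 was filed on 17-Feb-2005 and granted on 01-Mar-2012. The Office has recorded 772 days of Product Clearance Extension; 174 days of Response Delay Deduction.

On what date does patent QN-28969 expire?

(a) grant + 18 years → 1 March 2030.
(b) filing + 26 years → 17 February 2031.
Later of the two: 17 February 2031.
Product Clearance Extension: 772 days (within the 1784-day cap) → +772 days → 30 March 2033.
Response Delay Deduction: −174 days → 7 October 2032.

October 7, 2032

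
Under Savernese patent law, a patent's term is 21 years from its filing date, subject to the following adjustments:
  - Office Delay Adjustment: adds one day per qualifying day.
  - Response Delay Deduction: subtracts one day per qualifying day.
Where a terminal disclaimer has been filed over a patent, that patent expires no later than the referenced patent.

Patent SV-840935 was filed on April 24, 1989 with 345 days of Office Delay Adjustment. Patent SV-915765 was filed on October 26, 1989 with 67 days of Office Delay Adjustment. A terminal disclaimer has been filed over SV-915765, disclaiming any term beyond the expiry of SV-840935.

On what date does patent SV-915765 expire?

Natural term of SV-915765:
  Base: filing + 21 years → 26 October 2010.
  Office Delay Adjustment: +67 days → 1 January 2011.
Expiry of referenced patent SV-840935:
  Base: filing + 21 years → 24 April 2010.
  Office Delay Adjustment: +345 days → 4 April 2011.
Terminal disclaimer: SV-915765 expires on the earlier of 1 January 2011 and 4 April 2011.

2011-01-01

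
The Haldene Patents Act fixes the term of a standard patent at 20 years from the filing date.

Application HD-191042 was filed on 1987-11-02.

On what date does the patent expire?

November 2, 2007

Filing date + 20 years → 2 November 2007.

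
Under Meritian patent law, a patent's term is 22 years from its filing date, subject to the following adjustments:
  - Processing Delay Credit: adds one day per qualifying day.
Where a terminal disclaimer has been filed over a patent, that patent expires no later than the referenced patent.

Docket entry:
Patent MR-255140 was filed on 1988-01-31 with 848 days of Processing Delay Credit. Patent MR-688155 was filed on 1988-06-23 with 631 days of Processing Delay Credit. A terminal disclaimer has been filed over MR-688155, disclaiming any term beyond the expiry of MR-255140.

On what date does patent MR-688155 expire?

Natural term of MR-688155:
  Base: filing + 22 years → 23 June 2010.
  Processing Delay Credit: +631 days → 15 March 2012.
Expiry of referenced patent MR-255140:
  Base: filing + 22 years → 31 January 2010.
  Processing Delay Credit: +848 days → 28 May 2012.
Terminal disclaimer: MR-688155 expires on the earlier of 15 March 2012 and 28 May 2012.

2012-03-15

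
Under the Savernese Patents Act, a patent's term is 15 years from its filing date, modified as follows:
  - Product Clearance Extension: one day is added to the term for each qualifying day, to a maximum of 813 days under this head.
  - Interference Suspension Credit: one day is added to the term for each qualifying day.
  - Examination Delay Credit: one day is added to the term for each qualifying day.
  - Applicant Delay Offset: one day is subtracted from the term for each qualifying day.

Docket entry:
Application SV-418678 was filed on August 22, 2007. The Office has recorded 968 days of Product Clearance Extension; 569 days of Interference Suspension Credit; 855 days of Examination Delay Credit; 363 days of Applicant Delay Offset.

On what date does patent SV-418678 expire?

Base term: filing date + 15 years → 22 August 2022.
Product Clearance Extension: 968 days claimed exceeds the 813-day cap, so +813 days → 12 November 2024.
Interference Suspension Credit: +569 days → 4 June 2026.
Examination Delay Credit: +855 days → 6 October 2028.
Applicant Delay Offset: −363 days → 9 October 2027.

2027-10-09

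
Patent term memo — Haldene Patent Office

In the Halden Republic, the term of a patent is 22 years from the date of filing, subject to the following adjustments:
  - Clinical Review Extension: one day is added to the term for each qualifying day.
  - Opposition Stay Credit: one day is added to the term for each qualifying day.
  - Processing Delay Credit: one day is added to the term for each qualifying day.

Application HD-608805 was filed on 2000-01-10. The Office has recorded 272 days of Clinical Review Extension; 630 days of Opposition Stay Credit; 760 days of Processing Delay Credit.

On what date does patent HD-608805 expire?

2026-07-30

Base term: filing date + 22 years → 10 January 2022.
Clinical Review Extension: +272 days → 9 October 2022.
Opposition Stay Credit: +630 days → 30 June 2024.
Processing Delay Credit: +760 days → 30 July 2026.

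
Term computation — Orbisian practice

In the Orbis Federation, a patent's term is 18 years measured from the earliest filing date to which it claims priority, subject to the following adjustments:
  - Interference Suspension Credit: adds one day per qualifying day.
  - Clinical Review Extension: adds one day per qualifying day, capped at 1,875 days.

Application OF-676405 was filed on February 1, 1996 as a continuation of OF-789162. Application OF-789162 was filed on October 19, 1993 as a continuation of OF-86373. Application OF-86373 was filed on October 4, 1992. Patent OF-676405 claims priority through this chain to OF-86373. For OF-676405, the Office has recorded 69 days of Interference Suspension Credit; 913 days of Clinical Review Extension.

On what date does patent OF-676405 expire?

Earliest priority filing: 4 October 1992.
Base term: 4 October 1992 + 18 years → 4 October 2010.
Interference Suspension Credit: +69 days → 12 December 2010.
Clinical Review Extension: 913 days (within the 1875-day cap) → +913 days → 12 June 2013.

2013-06-12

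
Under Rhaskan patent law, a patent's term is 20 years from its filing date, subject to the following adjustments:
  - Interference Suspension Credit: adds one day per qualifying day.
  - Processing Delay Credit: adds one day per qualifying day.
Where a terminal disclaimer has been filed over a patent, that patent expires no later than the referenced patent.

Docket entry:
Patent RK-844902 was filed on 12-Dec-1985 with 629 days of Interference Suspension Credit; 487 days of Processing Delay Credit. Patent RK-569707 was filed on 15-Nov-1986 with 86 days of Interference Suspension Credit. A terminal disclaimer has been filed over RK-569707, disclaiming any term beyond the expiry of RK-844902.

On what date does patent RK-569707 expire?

Natural term of RK-569707:
  Base: filing + 20 years → 15 November 2006.
  Interference Suspension Credit: +86 days → 9 February 2007.
Expiry of referenced patent RK-844902:
  Base: filing + 20 years → 12 December 2005.
  Interference Suspension Credit: +629 days → 2 September 2007.
  Processing Delay Credit: +487 days → 1 January 2009.
Terminal disclaimer: RK-569707 expires on the earlier of 9 February 2007 and 1 January 2009.

February 9, 2007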